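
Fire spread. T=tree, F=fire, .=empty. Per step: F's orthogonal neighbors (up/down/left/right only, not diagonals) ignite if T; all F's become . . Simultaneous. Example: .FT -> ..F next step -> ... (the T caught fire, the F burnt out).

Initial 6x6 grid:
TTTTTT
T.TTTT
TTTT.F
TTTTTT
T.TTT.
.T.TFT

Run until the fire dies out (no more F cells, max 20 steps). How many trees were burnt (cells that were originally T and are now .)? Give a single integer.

Answer: 27

Derivation:
Step 1: +5 fires, +2 burnt (F count now 5)
Step 2: +4 fires, +5 burnt (F count now 4)
Step 3: +4 fires, +4 burnt (F count now 4)
Step 4: +4 fires, +4 burnt (F count now 4)
Step 5: +3 fires, +4 burnt (F count now 3)
Step 6: +3 fires, +3 burnt (F count now 3)
Step 7: +3 fires, +3 burnt (F count now 3)
Step 8: +1 fires, +3 burnt (F count now 1)
Step 9: +0 fires, +1 burnt (F count now 0)
Fire out after step 9
Initially T: 28, now '.': 35
Total burnt (originally-T cells now '.'): 27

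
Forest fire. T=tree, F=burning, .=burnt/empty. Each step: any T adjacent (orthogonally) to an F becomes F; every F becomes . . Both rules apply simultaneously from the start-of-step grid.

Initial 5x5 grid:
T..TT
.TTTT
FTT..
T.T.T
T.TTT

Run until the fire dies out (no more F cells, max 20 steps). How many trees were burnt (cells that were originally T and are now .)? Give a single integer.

Answer: 15

Derivation:
Step 1: +2 fires, +1 burnt (F count now 2)
Step 2: +3 fires, +2 burnt (F count now 3)
Step 3: +2 fires, +3 burnt (F count now 2)
Step 4: +2 fires, +2 burnt (F count now 2)
Step 5: +3 fires, +2 burnt (F count now 3)
Step 6: +2 fires, +3 burnt (F count now 2)
Step 7: +1 fires, +2 burnt (F count now 1)
Step 8: +0 fires, +1 burnt (F count now 0)
Fire out after step 8
Initially T: 16, now '.': 24
Total burnt (originally-T cells now '.'): 15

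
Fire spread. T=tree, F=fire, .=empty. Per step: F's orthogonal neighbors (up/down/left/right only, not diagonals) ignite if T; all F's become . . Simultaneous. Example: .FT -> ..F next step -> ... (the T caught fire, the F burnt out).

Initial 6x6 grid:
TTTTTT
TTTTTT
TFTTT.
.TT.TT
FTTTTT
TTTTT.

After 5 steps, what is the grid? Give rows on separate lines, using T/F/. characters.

Step 1: 6 trees catch fire, 2 burn out
  TTTTTT
  TFTTTT
  F.FTT.
  .FT.TT
  .FTTTT
  FTTTT.
Step 2: 7 trees catch fire, 6 burn out
  TFTTTT
  F.FTTT
  ...FT.
  ..F.TT
  ..FTTT
  .FTTT.
Step 3: 6 trees catch fire, 7 burn out
  F.FTTT
  ...FTT
  ....F.
  ....TT
  ...FTT
  ..FTT.
Step 4: 5 trees catch fire, 6 burn out
  ...FTT
  ....FT
  ......
  ....FT
  ....FT
  ...FT.
Step 5: 5 trees catch fire, 5 burn out
  ....FT
  .....F
  ......
  .....F
  .....F
  ....F.

....FT
.....F
......
.....F
.....F
....F.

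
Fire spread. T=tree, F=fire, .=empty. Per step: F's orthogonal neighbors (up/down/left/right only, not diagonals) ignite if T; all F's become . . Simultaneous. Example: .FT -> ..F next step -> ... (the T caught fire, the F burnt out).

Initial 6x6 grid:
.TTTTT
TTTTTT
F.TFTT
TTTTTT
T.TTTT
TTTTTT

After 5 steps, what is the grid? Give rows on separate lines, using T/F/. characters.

Step 1: 6 trees catch fire, 2 burn out
  .TTTTT
  FTTFTT
  ..F.FT
  FTTFTT
  T.TTTT
  TTTTTT
Step 2: 10 trees catch fire, 6 burn out
  .TTFTT
  .FF.FT
  .....F
  .FF.FT
  F.TFTT
  TTTTTT
Step 3: 9 trees catch fire, 10 burn out
  .FF.FT
  .....F
  ......
  .....F
  ..F.FT
  FTTFTT
Step 4: 5 trees catch fire, 9 burn out
  .....F
  ......
  ......
  ......
  .....F
  .FF.FT
Step 5: 1 trees catch fire, 5 burn out
  ......
  ......
  ......
  ......
  ......
  .....F

......
......
......
......
......
.....F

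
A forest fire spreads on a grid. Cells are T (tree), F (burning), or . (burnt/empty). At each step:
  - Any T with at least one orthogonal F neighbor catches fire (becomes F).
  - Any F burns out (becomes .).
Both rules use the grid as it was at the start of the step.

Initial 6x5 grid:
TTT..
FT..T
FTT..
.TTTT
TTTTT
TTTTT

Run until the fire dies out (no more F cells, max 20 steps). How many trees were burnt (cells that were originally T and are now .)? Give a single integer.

Answer: 20

Derivation:
Step 1: +3 fires, +2 burnt (F count now 3)
Step 2: +3 fires, +3 burnt (F count now 3)
Step 3: +3 fires, +3 burnt (F count now 3)
Step 4: +4 fires, +3 burnt (F count now 4)
Step 5: +4 fires, +4 burnt (F count now 4)
Step 6: +2 fires, +4 burnt (F count now 2)
Step 7: +1 fires, +2 burnt (F count now 1)
Step 8: +0 fires, +1 burnt (F count now 0)
Fire out after step 8
Initially T: 21, now '.': 29
Total burnt (originally-T cells now '.'): 20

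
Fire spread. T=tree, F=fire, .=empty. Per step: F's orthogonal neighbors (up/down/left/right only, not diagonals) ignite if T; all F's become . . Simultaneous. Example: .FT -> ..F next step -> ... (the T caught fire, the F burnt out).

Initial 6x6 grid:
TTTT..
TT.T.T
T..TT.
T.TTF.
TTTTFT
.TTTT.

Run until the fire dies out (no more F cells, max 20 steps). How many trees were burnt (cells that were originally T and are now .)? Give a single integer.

Step 1: +5 fires, +2 burnt (F count now 5)
Step 2: +4 fires, +5 burnt (F count now 4)
Step 3: +3 fires, +4 burnt (F count now 3)
Step 4: +3 fires, +3 burnt (F count now 3)
Step 5: +2 fires, +3 burnt (F count now 2)
Step 6: +2 fires, +2 burnt (F count now 2)
Step 7: +3 fires, +2 burnt (F count now 3)
Step 8: +0 fires, +3 burnt (F count now 0)
Fire out after step 8
Initially T: 23, now '.': 35
Total burnt (originally-T cells now '.'): 22

Answer: 22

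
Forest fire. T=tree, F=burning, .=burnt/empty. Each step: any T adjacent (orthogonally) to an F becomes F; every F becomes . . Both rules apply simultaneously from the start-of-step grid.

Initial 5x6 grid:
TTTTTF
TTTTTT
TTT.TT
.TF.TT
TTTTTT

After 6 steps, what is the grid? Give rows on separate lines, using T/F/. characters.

Step 1: 5 trees catch fire, 2 burn out
  TTTTF.
  TTTTTF
  TTF.TT
  .F..TT
  TTFTTT
Step 2: 7 trees catch fire, 5 burn out
  TTTF..
  TTFTF.
  TF..TF
  ....TT
  TF.FTT
Step 3: 8 trees catch fire, 7 burn out
  TTF...
  TF.F..
  F...F.
  ....TF
  F...FT
Step 4: 4 trees catch fire, 8 burn out
  TF....
  F.....
  ......
  ....F.
  .....F
Step 5: 1 trees catch fire, 4 burn out
  F.....
  ......
  ......
  ......
  ......
Step 6: 0 trees catch fire, 1 burn out
  ......
  ......
  ......
  ......
  ......

......
......
......
......
......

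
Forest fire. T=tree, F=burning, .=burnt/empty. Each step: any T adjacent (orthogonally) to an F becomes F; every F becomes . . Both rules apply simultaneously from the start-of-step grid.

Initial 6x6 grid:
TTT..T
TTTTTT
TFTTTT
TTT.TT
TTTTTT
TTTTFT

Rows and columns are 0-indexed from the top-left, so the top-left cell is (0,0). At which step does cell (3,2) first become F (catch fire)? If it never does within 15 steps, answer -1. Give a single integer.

Step 1: cell (3,2)='T' (+7 fires, +2 burnt)
Step 2: cell (3,2)='F' (+11 fires, +7 burnt)
  -> target ignites at step 2
Step 3: cell (3,2)='.' (+8 fires, +11 burnt)
Step 4: cell (3,2)='.' (+3 fires, +8 burnt)
Step 5: cell (3,2)='.' (+1 fires, +3 burnt)
Step 6: cell (3,2)='.' (+1 fires, +1 burnt)
Step 7: cell (3,2)='.' (+0 fires, +1 burnt)
  fire out at step 7

2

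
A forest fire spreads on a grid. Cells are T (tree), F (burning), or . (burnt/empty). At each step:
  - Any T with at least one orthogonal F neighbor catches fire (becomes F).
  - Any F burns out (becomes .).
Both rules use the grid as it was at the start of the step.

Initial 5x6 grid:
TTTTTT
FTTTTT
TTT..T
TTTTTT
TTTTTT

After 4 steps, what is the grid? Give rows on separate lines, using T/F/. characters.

Step 1: 3 trees catch fire, 1 burn out
  FTTTTT
  .FTTTT
  FTT..T
  TTTTTT
  TTTTTT
Step 2: 4 trees catch fire, 3 burn out
  .FTTTT
  ..FTTT
  .FT..T
  FTTTTT
  TTTTTT
Step 3: 5 trees catch fire, 4 burn out
  ..FTTT
  ...FTT
  ..F..T
  .FTTTT
  FTTTTT
Step 4: 4 trees catch fire, 5 burn out
  ...FTT
  ....FT
  .....T
  ..FTTT
  .FTTTT

...FTT
....FT
.....T
..FTTT
.FTTTT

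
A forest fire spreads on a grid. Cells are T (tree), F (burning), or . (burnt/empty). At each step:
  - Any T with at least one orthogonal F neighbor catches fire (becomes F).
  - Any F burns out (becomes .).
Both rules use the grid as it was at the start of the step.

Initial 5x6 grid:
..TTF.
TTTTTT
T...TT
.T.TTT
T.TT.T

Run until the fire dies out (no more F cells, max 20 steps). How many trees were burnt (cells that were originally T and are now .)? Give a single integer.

Step 1: +2 fires, +1 burnt (F count now 2)
Step 2: +4 fires, +2 burnt (F count now 4)
Step 3: +3 fires, +4 burnt (F count now 3)
Step 4: +3 fires, +3 burnt (F count now 3)
Step 5: +3 fires, +3 burnt (F count now 3)
Step 6: +2 fires, +3 burnt (F count now 2)
Step 7: +0 fires, +2 burnt (F count now 0)
Fire out after step 7
Initially T: 19, now '.': 28
Total burnt (originally-T cells now '.'): 17

Answer: 17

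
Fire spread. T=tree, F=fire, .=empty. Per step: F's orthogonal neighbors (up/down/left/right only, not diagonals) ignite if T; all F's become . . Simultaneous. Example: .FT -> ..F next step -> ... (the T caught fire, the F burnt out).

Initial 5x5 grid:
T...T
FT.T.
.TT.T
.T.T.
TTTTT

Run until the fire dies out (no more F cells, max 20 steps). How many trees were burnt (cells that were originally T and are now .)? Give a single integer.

Answer: 11

Derivation:
Step 1: +2 fires, +1 burnt (F count now 2)
Step 2: +1 fires, +2 burnt (F count now 1)
Step 3: +2 fires, +1 burnt (F count now 2)
Step 4: +1 fires, +2 burnt (F count now 1)
Step 5: +2 fires, +1 burnt (F count now 2)
Step 6: +1 fires, +2 burnt (F count now 1)
Step 7: +2 fires, +1 burnt (F count now 2)
Step 8: +0 fires, +2 burnt (F count now 0)
Fire out after step 8
Initially T: 14, now '.': 22
Total burnt (originally-T cells now '.'): 11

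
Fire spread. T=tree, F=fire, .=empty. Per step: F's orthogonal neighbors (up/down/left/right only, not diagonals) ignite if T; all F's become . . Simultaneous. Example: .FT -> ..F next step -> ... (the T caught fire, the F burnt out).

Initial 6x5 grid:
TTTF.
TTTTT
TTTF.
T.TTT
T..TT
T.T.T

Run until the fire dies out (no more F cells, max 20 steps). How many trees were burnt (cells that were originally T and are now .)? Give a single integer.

Answer: 20

Derivation:
Step 1: +4 fires, +2 burnt (F count now 4)
Step 2: +7 fires, +4 burnt (F count now 7)
Step 3: +4 fires, +7 burnt (F count now 4)
Step 4: +3 fires, +4 burnt (F count now 3)
Step 5: +1 fires, +3 burnt (F count now 1)
Step 6: +1 fires, +1 burnt (F count now 1)
Step 7: +0 fires, +1 burnt (F count now 0)
Fire out after step 7
Initially T: 21, now '.': 29
Total burnt (originally-T cells now '.'): 20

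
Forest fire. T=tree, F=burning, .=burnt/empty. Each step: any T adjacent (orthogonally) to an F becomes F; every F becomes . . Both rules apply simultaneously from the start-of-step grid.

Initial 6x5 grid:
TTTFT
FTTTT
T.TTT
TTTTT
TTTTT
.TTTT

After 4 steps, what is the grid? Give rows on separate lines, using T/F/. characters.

Step 1: 6 trees catch fire, 2 burn out
  FTF.F
  .FTFT
  F.TTT
  TTTTT
  TTTTT
  .TTTT
Step 2: 5 trees catch fire, 6 burn out
  .F...
  ..F.F
  ..TFT
  FTTTT
  TTTTT
  .TTTT
Step 3: 5 trees catch fire, 5 burn out
  .....
  .....
  ..F.F
  .FTFT
  FTTTT
  .TTTT
Step 4: 4 trees catch fire, 5 burn out
  .....
  .....
  .....
  ..F.F
  .FTFT
  .TTTT

.....
.....
.....
..F.F
.FTFT
.TTTT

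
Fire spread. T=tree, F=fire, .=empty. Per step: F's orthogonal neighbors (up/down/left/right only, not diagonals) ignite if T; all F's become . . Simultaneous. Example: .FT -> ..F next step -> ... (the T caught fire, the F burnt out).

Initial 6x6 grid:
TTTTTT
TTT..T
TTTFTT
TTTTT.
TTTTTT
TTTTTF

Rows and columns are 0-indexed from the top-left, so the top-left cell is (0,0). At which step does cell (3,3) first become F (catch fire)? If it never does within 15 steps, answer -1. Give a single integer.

Step 1: cell (3,3)='F' (+5 fires, +2 burnt)
  -> target ignites at step 1
Step 2: cell (3,3)='.' (+8 fires, +5 burnt)
Step 3: cell (3,3)='.' (+7 fires, +8 burnt)
Step 4: cell (3,3)='.' (+7 fires, +7 burnt)
Step 5: cell (3,3)='.' (+4 fires, +7 burnt)
Step 6: cell (3,3)='.' (+0 fires, +4 burnt)
  fire out at step 6

1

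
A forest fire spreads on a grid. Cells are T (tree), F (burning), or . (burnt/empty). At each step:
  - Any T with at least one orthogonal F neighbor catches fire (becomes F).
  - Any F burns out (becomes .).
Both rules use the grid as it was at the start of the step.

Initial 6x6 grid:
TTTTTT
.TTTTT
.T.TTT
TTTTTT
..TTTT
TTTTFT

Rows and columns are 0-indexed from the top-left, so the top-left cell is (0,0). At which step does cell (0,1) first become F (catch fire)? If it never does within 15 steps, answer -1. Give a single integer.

Step 1: cell (0,1)='T' (+3 fires, +1 burnt)
Step 2: cell (0,1)='T' (+4 fires, +3 burnt)
Step 3: cell (0,1)='T' (+5 fires, +4 burnt)
Step 4: cell (0,1)='T' (+5 fires, +5 burnt)
Step 5: cell (0,1)='T' (+4 fires, +5 burnt)
Step 6: cell (0,1)='T' (+5 fires, +4 burnt)
Step 7: cell (0,1)='T' (+2 fires, +5 burnt)
Step 8: cell (0,1)='F' (+1 fires, +2 burnt)
  -> target ignites at step 8
Step 9: cell (0,1)='.' (+1 fires, +1 burnt)
Step 10: cell (0,1)='.' (+0 fires, +1 burnt)
  fire out at step 10

8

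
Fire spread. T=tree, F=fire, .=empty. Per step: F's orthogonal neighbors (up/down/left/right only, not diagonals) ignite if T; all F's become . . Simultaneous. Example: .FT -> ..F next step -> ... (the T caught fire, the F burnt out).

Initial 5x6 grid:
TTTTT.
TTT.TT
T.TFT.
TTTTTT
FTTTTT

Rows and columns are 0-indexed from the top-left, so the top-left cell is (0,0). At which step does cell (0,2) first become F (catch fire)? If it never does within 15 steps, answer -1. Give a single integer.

Step 1: cell (0,2)='T' (+5 fires, +2 burnt)
Step 2: cell (0,2)='T' (+8 fires, +5 burnt)
Step 3: cell (0,2)='F' (+7 fires, +8 burnt)
  -> target ignites at step 3
Step 4: cell (0,2)='.' (+4 fires, +7 burnt)
Step 5: cell (0,2)='.' (+0 fires, +4 burnt)
  fire out at step 5

3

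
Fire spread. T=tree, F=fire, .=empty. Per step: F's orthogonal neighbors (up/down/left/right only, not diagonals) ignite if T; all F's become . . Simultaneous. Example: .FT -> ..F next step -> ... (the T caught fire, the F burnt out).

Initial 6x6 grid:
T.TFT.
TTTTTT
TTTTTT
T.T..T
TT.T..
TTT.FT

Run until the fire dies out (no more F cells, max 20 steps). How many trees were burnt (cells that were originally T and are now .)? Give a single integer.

Answer: 24

Derivation:
Step 1: +4 fires, +2 burnt (F count now 4)
Step 2: +3 fires, +4 burnt (F count now 3)
Step 3: +4 fires, +3 burnt (F count now 4)
Step 4: +4 fires, +4 burnt (F count now 4)
Step 5: +3 fires, +4 burnt (F count now 3)
Step 6: +1 fires, +3 burnt (F count now 1)
Step 7: +1 fires, +1 burnt (F count now 1)
Step 8: +2 fires, +1 burnt (F count now 2)
Step 9: +1 fires, +2 burnt (F count now 1)
Step 10: +1 fires, +1 burnt (F count now 1)
Step 11: +0 fires, +1 burnt (F count now 0)
Fire out after step 11
Initially T: 25, now '.': 35
Total burnt (originally-T cells now '.'): 24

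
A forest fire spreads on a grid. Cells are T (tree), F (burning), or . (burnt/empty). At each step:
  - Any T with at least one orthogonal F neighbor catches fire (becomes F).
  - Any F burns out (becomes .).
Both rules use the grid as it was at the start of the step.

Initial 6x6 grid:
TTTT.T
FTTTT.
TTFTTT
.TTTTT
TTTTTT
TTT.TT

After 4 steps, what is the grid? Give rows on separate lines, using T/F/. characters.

Step 1: 7 trees catch fire, 2 burn out
  FTTT.T
  .FFTT.
  FF.FTT
  .TFTTT
  TTTTTT
  TTT.TT
Step 2: 7 trees catch fire, 7 burn out
  .FFT.T
  ...FT.
  ....FT
  .F.FTT
  TTFTTT
  TTT.TT
Step 3: 7 trees catch fire, 7 burn out
  ...F.T
  ....F.
  .....F
  ....FT
  TF.FTT
  TTF.TT
Step 4: 4 trees catch fire, 7 burn out
  .....T
  ......
  ......
  .....F
  F...FT
  TF..TT

.....T
......
......
.....F
F...FT
TF..TT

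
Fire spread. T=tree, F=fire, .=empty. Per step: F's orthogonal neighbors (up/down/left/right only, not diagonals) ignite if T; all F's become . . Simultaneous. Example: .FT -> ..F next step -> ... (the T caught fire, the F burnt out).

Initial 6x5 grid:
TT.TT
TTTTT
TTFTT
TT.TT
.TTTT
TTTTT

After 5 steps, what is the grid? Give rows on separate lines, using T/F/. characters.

Step 1: 3 trees catch fire, 1 burn out
  TT.TT
  TTFTT
  TF.FT
  TT.TT
  .TTTT
  TTTTT
Step 2: 6 trees catch fire, 3 burn out
  TT.TT
  TF.FT
  F...F
  TF.FT
  .TTTT
  TTTTT
Step 3: 8 trees catch fire, 6 burn out
  TF.FT
  F...F
  .....
  F...F
  .FTFT
  TTTTT
Step 4: 6 trees catch fire, 8 burn out
  F...F
  .....
  .....
  .....
  ..F.F
  TFTFT
Step 5: 3 trees catch fire, 6 burn out
  .....
  .....
  .....
  .....
  .....
  F.F.F

.....
.....
.....
.....
.....
F.F.F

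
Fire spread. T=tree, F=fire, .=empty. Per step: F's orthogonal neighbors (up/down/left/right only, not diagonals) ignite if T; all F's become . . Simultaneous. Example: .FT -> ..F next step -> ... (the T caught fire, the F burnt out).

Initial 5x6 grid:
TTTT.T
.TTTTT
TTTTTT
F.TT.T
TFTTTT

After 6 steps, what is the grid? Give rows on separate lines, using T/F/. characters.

Step 1: 3 trees catch fire, 2 burn out
  TTTT.T
  .TTTTT
  FTTTTT
  ..TT.T
  F.FTTT
Step 2: 3 trees catch fire, 3 burn out
  TTTT.T
  .TTTTT
  .FTTTT
  ..FT.T
  ...FTT
Step 3: 4 trees catch fire, 3 burn out
  TTTT.T
  .FTTTT
  ..FTTT
  ...F.T
  ....FT
Step 4: 4 trees catch fire, 4 burn out
  TFTT.T
  ..FTTT
  ...FTT
  .....T
  .....F
Step 5: 5 trees catch fire, 4 burn out
  F.FT.T
  ...FTT
  ....FT
  .....F
  ......
Step 6: 3 trees catch fire, 5 burn out
  ...F.T
  ....FT
  .....F
  ......
  ......

...F.T
....FT
.....F
......
......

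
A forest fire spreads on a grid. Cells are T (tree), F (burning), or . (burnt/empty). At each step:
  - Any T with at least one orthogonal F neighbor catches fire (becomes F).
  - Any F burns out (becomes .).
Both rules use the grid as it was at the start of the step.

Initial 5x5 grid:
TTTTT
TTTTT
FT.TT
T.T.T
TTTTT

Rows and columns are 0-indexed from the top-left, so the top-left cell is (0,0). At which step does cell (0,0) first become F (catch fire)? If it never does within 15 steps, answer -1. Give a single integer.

Step 1: cell (0,0)='T' (+3 fires, +1 burnt)
Step 2: cell (0,0)='F' (+3 fires, +3 burnt)
  -> target ignites at step 2
Step 3: cell (0,0)='.' (+3 fires, +3 burnt)
Step 4: cell (0,0)='.' (+3 fires, +3 burnt)
Step 5: cell (0,0)='.' (+5 fires, +3 burnt)
Step 6: cell (0,0)='.' (+3 fires, +5 burnt)
Step 7: cell (0,0)='.' (+1 fires, +3 burnt)
Step 8: cell (0,0)='.' (+0 fires, +1 burnt)
  fire out at step 8

2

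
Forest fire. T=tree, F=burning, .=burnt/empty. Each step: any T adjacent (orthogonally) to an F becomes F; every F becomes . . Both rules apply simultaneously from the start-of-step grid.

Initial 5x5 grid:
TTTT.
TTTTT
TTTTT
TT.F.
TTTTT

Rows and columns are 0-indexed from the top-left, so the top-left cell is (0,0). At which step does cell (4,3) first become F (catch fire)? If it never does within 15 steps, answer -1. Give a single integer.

Step 1: cell (4,3)='F' (+2 fires, +1 burnt)
  -> target ignites at step 1
Step 2: cell (4,3)='.' (+5 fires, +2 burnt)
Step 3: cell (4,3)='.' (+5 fires, +5 burnt)
Step 4: cell (4,3)='.' (+5 fires, +5 burnt)
Step 5: cell (4,3)='.' (+3 fires, +5 burnt)
Step 6: cell (4,3)='.' (+1 fires, +3 burnt)
Step 7: cell (4,3)='.' (+0 fires, +1 burnt)
  fire out at step 7

1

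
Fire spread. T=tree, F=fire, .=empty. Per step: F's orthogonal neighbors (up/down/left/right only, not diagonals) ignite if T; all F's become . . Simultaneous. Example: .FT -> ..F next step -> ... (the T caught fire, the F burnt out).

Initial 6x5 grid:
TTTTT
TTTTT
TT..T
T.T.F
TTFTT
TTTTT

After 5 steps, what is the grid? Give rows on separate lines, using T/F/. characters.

Step 1: 6 trees catch fire, 2 burn out
  TTTTT
  TTTTT
  TT..F
  T.F..
  TF.FF
  TTFTT
Step 2: 5 trees catch fire, 6 burn out
  TTTTT
  TTTTF
  TT...
  T....
  F....
  TF.FF
Step 3: 4 trees catch fire, 5 burn out
  TTTTF
  TTTF.
  TT...
  F....
  .....
  F....
Step 4: 3 trees catch fire, 4 burn out
  TTTF.
  TTF..
  FT...
  .....
  .....
  .....
Step 5: 4 trees catch fire, 3 burn out
  TTF..
  FF...
  .F...
  .....
  .....
  .....

TTF..
FF...
.F...
.....
.....
.....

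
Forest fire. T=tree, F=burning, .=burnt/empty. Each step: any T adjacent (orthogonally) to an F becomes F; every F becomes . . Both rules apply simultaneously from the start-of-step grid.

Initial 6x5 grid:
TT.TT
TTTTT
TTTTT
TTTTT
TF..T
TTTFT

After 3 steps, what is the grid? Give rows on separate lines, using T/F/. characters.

Step 1: 5 trees catch fire, 2 burn out
  TT.TT
  TTTTT
  TTTTT
  TFTTT
  F...T
  TFF.F
Step 2: 5 trees catch fire, 5 burn out
  TT.TT
  TTTTT
  TFTTT
  F.FTT
  ....F
  F....
Step 3: 5 trees catch fire, 5 burn out
  TT.TT
  TFTTT
  F.FTT
  ...FF
  .....
  .....

TT.TT
TFTTT
F.FTT
...FF
.....
.....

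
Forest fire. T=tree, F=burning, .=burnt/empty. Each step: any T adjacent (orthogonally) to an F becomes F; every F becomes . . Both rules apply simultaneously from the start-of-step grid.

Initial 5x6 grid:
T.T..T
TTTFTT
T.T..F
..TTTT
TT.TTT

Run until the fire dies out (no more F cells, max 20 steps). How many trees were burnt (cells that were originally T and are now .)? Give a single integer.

Step 1: +4 fires, +2 burnt (F count now 4)
Step 2: +6 fires, +4 burnt (F count now 6)
Step 3: +4 fires, +6 burnt (F count now 4)
Step 4: +3 fires, +4 burnt (F count now 3)
Step 5: +0 fires, +3 burnt (F count now 0)
Fire out after step 5
Initially T: 19, now '.': 28
Total burnt (originally-T cells now '.'): 17

Answer: 17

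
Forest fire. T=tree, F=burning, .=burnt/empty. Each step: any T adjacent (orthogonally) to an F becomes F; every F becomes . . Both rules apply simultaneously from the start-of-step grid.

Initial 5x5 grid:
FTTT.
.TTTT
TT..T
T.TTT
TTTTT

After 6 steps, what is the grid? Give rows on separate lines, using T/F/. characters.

Step 1: 1 trees catch fire, 1 burn out
  .FTT.
  .TTTT
  TT..T
  T.TTT
  TTTTT
Step 2: 2 trees catch fire, 1 burn out
  ..FT.
  .FTTT
  TT..T
  T.TTT
  TTTTT
Step 3: 3 trees catch fire, 2 burn out
  ...F.
  ..FTT
  TF..T
  T.TTT
  TTTTT
Step 4: 2 trees catch fire, 3 burn out
  .....
  ...FT
  F...T
  T.TTT
  TTTTT
Step 5: 2 trees catch fire, 2 burn out
  .....
  ....F
  ....T
  F.TTT
  TTTTT
Step 6: 2 trees catch fire, 2 burn out
  .....
  .....
  ....F
  ..TTT
  FTTTT

.....
.....
....F
..TTT
FTTTT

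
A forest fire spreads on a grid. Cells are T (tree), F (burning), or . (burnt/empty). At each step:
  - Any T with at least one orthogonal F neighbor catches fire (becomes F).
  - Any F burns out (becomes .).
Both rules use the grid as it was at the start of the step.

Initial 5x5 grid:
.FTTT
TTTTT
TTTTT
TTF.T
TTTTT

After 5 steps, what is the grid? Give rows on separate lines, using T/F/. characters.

Step 1: 5 trees catch fire, 2 burn out
  ..FTT
  TFTTT
  TTFTT
  TF..T
  TTFTT
Step 2: 8 trees catch fire, 5 burn out
  ...FT
  F.FTT
  TF.FT
  F...T
  TF.FT
Step 3: 6 trees catch fire, 8 burn out
  ....F
  ...FT
  F...F
  ....T
  F...F
Step 4: 2 trees catch fire, 6 burn out
  .....
  ....F
  .....
  ....F
  .....
Step 5: 0 trees catch fire, 2 burn out
  .....
  .....
  .....
  .....
  .....

.....
.....
.....
.....
.....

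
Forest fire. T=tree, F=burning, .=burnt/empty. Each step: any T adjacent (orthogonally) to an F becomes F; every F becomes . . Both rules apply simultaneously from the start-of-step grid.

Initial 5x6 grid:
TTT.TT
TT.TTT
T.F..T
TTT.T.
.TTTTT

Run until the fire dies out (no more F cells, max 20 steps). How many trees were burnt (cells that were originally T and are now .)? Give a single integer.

Answer: 15

Derivation:
Step 1: +1 fires, +1 burnt (F count now 1)
Step 2: +2 fires, +1 burnt (F count now 2)
Step 3: +3 fires, +2 burnt (F count now 3)
Step 4: +2 fires, +3 burnt (F count now 2)
Step 5: +3 fires, +2 burnt (F count now 3)
Step 6: +2 fires, +3 burnt (F count now 2)
Step 7: +1 fires, +2 burnt (F count now 1)
Step 8: +1 fires, +1 burnt (F count now 1)
Step 9: +0 fires, +1 burnt (F count now 0)
Fire out after step 9
Initially T: 21, now '.': 24
Total burnt (originally-T cells now '.'): 15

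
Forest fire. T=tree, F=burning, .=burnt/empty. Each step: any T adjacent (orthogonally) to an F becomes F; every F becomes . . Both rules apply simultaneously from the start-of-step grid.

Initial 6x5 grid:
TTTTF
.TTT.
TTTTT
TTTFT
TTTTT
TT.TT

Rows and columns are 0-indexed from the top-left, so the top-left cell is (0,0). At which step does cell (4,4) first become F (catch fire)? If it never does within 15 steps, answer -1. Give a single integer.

Step 1: cell (4,4)='T' (+5 fires, +2 burnt)
Step 2: cell (4,4)='F' (+8 fires, +5 burnt)
  -> target ignites at step 2
Step 3: cell (4,4)='.' (+6 fires, +8 burnt)
Step 4: cell (4,4)='.' (+5 fires, +6 burnt)
Step 5: cell (4,4)='.' (+1 fires, +5 burnt)
Step 6: cell (4,4)='.' (+0 fires, +1 burnt)
  fire out at step 6

2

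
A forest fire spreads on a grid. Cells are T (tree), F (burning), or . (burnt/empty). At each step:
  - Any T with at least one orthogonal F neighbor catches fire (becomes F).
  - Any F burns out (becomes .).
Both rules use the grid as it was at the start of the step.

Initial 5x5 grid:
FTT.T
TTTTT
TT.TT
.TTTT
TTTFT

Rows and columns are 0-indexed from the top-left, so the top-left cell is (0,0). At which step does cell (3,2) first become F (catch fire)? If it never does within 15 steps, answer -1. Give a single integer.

Step 1: cell (3,2)='T' (+5 fires, +2 burnt)
Step 2: cell (3,2)='F' (+7 fires, +5 burnt)
  -> target ignites at step 2
Step 3: cell (3,2)='.' (+6 fires, +7 burnt)
Step 4: cell (3,2)='.' (+1 fires, +6 burnt)
Step 5: cell (3,2)='.' (+1 fires, +1 burnt)
Step 6: cell (3,2)='.' (+0 fires, +1 burnt)
  fire out at step 6

2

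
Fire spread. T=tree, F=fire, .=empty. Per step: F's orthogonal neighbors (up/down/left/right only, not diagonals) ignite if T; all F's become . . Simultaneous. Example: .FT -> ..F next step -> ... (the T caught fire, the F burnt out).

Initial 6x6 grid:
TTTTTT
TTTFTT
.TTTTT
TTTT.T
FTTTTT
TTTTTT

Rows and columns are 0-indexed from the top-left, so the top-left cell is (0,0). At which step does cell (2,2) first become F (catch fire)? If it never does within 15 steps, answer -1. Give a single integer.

Step 1: cell (2,2)='T' (+7 fires, +2 burnt)
Step 2: cell (2,2)='F' (+10 fires, +7 burnt)
  -> target ignites at step 2
Step 3: cell (2,2)='.' (+8 fires, +10 burnt)
Step 4: cell (2,2)='.' (+4 fires, +8 burnt)
Step 5: cell (2,2)='.' (+2 fires, +4 burnt)
Step 6: cell (2,2)='.' (+1 fires, +2 burnt)
Step 7: cell (2,2)='.' (+0 fires, +1 burnt)
  fire out at step 7

2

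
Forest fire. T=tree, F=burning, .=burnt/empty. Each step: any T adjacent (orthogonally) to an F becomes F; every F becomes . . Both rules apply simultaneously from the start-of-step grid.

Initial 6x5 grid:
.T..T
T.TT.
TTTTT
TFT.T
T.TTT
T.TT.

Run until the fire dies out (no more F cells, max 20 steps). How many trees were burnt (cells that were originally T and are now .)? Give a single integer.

Step 1: +3 fires, +1 burnt (F count now 3)
Step 2: +4 fires, +3 burnt (F count now 4)
Step 3: +6 fires, +4 burnt (F count now 6)
Step 4: +4 fires, +6 burnt (F count now 4)
Step 5: +1 fires, +4 burnt (F count now 1)
Step 6: +0 fires, +1 burnt (F count now 0)
Fire out after step 6
Initially T: 20, now '.': 28
Total burnt (originally-T cells now '.'): 18

Answer: 18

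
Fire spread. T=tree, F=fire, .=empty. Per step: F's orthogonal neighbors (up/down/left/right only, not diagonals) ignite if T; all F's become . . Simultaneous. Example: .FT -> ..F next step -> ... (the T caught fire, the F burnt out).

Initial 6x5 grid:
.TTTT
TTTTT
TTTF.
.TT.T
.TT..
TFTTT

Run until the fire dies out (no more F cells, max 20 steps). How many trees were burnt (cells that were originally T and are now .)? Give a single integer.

Step 1: +5 fires, +2 burnt (F count now 5)
Step 2: +8 fires, +5 burnt (F count now 8)
Step 3: +5 fires, +8 burnt (F count now 5)
Step 4: +2 fires, +5 burnt (F count now 2)
Step 5: +0 fires, +2 burnt (F count now 0)
Fire out after step 5
Initially T: 21, now '.': 29
Total burnt (originally-T cells now '.'): 20

Answer: 20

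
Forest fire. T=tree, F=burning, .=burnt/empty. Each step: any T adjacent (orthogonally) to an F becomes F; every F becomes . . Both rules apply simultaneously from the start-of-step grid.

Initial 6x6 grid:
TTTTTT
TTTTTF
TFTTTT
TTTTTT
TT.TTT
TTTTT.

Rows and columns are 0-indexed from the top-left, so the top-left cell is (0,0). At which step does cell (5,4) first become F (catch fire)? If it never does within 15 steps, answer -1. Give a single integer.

Step 1: cell (5,4)='T' (+7 fires, +2 burnt)
Step 2: cell (5,4)='T' (+11 fires, +7 burnt)
Step 3: cell (5,4)='T' (+8 fires, +11 burnt)
Step 4: cell (5,4)='T' (+4 fires, +8 burnt)
Step 5: cell (5,4)='F' (+2 fires, +4 burnt)
  -> target ignites at step 5
Step 6: cell (5,4)='.' (+0 fires, +2 burnt)
  fire out at step 6

5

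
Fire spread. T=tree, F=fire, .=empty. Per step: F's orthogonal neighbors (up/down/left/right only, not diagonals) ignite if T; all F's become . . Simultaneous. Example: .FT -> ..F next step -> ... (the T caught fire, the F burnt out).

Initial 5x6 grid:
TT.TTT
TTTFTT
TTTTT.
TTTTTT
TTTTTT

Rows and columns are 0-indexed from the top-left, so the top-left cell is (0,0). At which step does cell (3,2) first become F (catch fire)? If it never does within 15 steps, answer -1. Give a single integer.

Step 1: cell (3,2)='T' (+4 fires, +1 burnt)
Step 2: cell (3,2)='T' (+6 fires, +4 burnt)
Step 3: cell (3,2)='F' (+7 fires, +6 burnt)
  -> target ignites at step 3
Step 4: cell (3,2)='.' (+6 fires, +7 burnt)
Step 5: cell (3,2)='.' (+3 fires, +6 burnt)
Step 6: cell (3,2)='.' (+1 fires, +3 burnt)
Step 7: cell (3,2)='.' (+0 fires, +1 burnt)
  fire out at step 7

3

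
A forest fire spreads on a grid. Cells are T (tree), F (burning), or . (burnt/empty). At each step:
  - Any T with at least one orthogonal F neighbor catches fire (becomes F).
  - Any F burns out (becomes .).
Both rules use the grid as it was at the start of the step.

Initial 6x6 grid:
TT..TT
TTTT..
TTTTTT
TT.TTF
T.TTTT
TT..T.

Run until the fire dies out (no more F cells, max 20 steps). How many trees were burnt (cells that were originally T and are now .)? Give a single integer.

Step 1: +3 fires, +1 burnt (F count now 3)
Step 2: +3 fires, +3 burnt (F count now 3)
Step 3: +3 fires, +3 burnt (F count now 3)
Step 4: +3 fires, +3 burnt (F count now 3)
Step 5: +2 fires, +3 burnt (F count now 2)
Step 6: +3 fires, +2 burnt (F count now 3)
Step 7: +3 fires, +3 burnt (F count now 3)
Step 8: +2 fires, +3 burnt (F count now 2)
Step 9: +1 fires, +2 burnt (F count now 1)
Step 10: +1 fires, +1 burnt (F count now 1)
Step 11: +0 fires, +1 burnt (F count now 0)
Fire out after step 11
Initially T: 26, now '.': 34
Total burnt (originally-T cells now '.'): 24

Answer: 24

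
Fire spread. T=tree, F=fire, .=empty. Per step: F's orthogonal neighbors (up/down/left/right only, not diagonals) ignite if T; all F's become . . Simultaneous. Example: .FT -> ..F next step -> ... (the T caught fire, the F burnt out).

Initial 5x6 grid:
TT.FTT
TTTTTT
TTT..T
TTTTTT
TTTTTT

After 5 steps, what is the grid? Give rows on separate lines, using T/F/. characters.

Step 1: 2 trees catch fire, 1 burn out
  TT..FT
  TTTFTT
  TTT..T
  TTTTTT
  TTTTTT
Step 2: 3 trees catch fire, 2 burn out
  TT...F
  TTF.FT
  TTT..T
  TTTTTT
  TTTTTT
Step 3: 3 trees catch fire, 3 burn out
  TT....
  TF...F
  TTF..T
  TTTTTT
  TTTTTT
Step 4: 5 trees catch fire, 3 burn out
  TF....
  F.....
  TF...F
  TTFTTT
  TTTTTT
Step 5: 6 trees catch fire, 5 burn out
  F.....
  ......
  F.....
  TF.FTF
  TTFTTT

F.....
......
F.....
TF.FTF
TTFTTT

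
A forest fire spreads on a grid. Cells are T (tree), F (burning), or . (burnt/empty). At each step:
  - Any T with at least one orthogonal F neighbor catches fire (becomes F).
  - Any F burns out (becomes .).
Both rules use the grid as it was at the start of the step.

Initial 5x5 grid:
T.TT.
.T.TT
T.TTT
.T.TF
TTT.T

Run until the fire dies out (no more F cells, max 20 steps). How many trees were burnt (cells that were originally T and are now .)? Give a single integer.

Answer: 9

Derivation:
Step 1: +3 fires, +1 burnt (F count now 3)
Step 2: +2 fires, +3 burnt (F count now 2)
Step 3: +2 fires, +2 burnt (F count now 2)
Step 4: +1 fires, +2 burnt (F count now 1)
Step 5: +1 fires, +1 burnt (F count now 1)
Step 6: +0 fires, +1 burnt (F count now 0)
Fire out after step 6
Initially T: 16, now '.': 18
Total burnt (originally-T cells now '.'): 9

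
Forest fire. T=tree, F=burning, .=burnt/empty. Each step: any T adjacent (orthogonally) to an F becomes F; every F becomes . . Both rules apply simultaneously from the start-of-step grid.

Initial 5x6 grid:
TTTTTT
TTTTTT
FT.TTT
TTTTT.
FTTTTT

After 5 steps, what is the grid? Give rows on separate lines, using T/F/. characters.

Step 1: 4 trees catch fire, 2 burn out
  TTTTTT
  FTTTTT
  .F.TTT
  FTTTT.
  .FTTTT
Step 2: 4 trees catch fire, 4 burn out
  FTTTTT
  .FTTTT
  ...TTT
  .FTTT.
  ..FTTT
Step 3: 4 trees catch fire, 4 burn out
  .FTTTT
  ..FTTT
  ...TTT
  ..FTT.
  ...FTT
Step 4: 4 trees catch fire, 4 burn out
  ..FTTT
  ...FTT
  ...TTT
  ...FT.
  ....FT
Step 5: 5 trees catch fire, 4 burn out
  ...FTT
  ....FT
  ...FTT
  ....F.
  .....F

...FTT
....FT
...FTT
....F.
.....F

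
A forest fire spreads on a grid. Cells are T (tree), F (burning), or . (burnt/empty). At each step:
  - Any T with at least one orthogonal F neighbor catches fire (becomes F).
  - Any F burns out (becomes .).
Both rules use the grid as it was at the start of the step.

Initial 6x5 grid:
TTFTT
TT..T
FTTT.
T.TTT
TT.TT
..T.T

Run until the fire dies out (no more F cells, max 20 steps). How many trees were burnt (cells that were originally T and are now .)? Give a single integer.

Answer: 19

Derivation:
Step 1: +5 fires, +2 burnt (F count now 5)
Step 2: +5 fires, +5 burnt (F count now 5)
Step 3: +4 fires, +5 burnt (F count now 4)
Step 4: +1 fires, +4 burnt (F count now 1)
Step 5: +2 fires, +1 burnt (F count now 2)
Step 6: +1 fires, +2 burnt (F count now 1)
Step 7: +1 fires, +1 burnt (F count now 1)
Step 8: +0 fires, +1 burnt (F count now 0)
Fire out after step 8
Initially T: 20, now '.': 29
Total burnt (originally-T cells now '.'): 19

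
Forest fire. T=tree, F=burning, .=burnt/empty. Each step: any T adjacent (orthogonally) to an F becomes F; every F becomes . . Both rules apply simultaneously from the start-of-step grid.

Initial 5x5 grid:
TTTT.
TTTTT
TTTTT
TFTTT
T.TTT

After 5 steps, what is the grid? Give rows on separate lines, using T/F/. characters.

Step 1: 3 trees catch fire, 1 burn out
  TTTT.
  TTTTT
  TFTTT
  F.FTT
  T.TTT
Step 2: 6 trees catch fire, 3 burn out
  TTTT.
  TFTTT
  F.FTT
  ...FT
  F.FTT
Step 3: 6 trees catch fire, 6 burn out
  TFTT.
  F.FTT
  ...FT
  ....F
  ...FT
Step 4: 5 trees catch fire, 6 burn out
  F.FT.
  ...FT
  ....F
  .....
  ....F
Step 5: 2 trees catch fire, 5 burn out
  ...F.
  ....F
  .....
  .....
  .....

...F.
....F
.....
.....
.....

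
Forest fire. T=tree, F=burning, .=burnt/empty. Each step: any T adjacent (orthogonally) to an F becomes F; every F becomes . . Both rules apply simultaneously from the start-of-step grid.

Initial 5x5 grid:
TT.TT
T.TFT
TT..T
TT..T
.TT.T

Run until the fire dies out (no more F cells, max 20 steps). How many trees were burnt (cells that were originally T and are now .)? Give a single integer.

Step 1: +3 fires, +1 burnt (F count now 3)
Step 2: +2 fires, +3 burnt (F count now 2)
Step 3: +1 fires, +2 burnt (F count now 1)
Step 4: +1 fires, +1 burnt (F count now 1)
Step 5: +0 fires, +1 burnt (F count now 0)
Fire out after step 5
Initially T: 16, now '.': 16
Total burnt (originally-T cells now '.'): 7

Answer: 7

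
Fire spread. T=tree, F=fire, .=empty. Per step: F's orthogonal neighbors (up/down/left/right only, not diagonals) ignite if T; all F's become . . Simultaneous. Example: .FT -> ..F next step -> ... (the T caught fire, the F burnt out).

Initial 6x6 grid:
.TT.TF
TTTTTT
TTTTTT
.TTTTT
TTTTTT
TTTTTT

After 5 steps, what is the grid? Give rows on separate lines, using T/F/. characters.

Step 1: 2 trees catch fire, 1 burn out
  .TT.F.
  TTTTTF
  TTTTTT
  .TTTTT
  TTTTTT
  TTTTTT
Step 2: 2 trees catch fire, 2 burn out
  .TT...
  TTTTF.
  TTTTTF
  .TTTTT
  TTTTTT
  TTTTTT
Step 3: 3 trees catch fire, 2 burn out
  .TT...
  TTTF..
  TTTTF.
  .TTTTF
  TTTTTT
  TTTTTT
Step 4: 4 trees catch fire, 3 burn out
  .TT...
  TTF...
  TTTF..
  .TTTF.
  TTTTTF
  TTTTTT
Step 5: 6 trees catch fire, 4 burn out
  .TF...
  TF....
  TTF...
  .TTF..
  TTTTF.
  TTTTTF

.TF...
TF....
TTF...
.TTF..
TTTTF.
TTTTTF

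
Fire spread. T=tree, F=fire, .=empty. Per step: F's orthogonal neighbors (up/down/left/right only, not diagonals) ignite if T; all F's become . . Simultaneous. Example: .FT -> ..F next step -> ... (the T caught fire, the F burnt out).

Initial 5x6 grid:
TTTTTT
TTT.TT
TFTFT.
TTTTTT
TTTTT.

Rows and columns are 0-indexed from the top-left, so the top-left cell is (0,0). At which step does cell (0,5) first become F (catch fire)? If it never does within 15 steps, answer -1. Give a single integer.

Step 1: cell (0,5)='T' (+6 fires, +2 burnt)
Step 2: cell (0,5)='T' (+9 fires, +6 burnt)
Step 3: cell (0,5)='T' (+8 fires, +9 burnt)
Step 4: cell (0,5)='F' (+2 fires, +8 burnt)
  -> target ignites at step 4
Step 5: cell (0,5)='.' (+0 fires, +2 burnt)
  fire out at step 5

4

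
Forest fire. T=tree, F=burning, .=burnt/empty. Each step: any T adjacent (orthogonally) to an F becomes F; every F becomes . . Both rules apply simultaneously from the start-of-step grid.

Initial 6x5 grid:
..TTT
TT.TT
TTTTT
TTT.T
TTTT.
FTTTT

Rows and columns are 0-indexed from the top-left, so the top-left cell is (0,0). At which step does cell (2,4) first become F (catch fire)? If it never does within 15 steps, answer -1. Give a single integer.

Step 1: cell (2,4)='T' (+2 fires, +1 burnt)
Step 2: cell (2,4)='T' (+3 fires, +2 burnt)
Step 3: cell (2,4)='T' (+4 fires, +3 burnt)
Step 4: cell (2,4)='T' (+5 fires, +4 burnt)
Step 5: cell (2,4)='T' (+2 fires, +5 burnt)
Step 6: cell (2,4)='T' (+1 fires, +2 burnt)
Step 7: cell (2,4)='F' (+2 fires, +1 burnt)
  -> target ignites at step 7
Step 8: cell (2,4)='.' (+3 fires, +2 burnt)
Step 9: cell (2,4)='.' (+2 fires, +3 burnt)
Step 10: cell (2,4)='.' (+0 fires, +2 burnt)
  fire out at step 10

7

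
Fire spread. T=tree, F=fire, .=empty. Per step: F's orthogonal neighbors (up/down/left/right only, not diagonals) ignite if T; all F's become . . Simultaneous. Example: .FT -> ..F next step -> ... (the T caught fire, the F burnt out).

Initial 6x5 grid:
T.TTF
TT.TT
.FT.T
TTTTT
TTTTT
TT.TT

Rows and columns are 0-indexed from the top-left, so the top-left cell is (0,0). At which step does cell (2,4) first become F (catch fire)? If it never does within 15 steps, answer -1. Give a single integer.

Step 1: cell (2,4)='T' (+5 fires, +2 burnt)
Step 2: cell (2,4)='F' (+7 fires, +5 burnt)
  -> target ignites at step 2
Step 3: cell (2,4)='.' (+6 fires, +7 burnt)
Step 4: cell (2,4)='.' (+3 fires, +6 burnt)
Step 5: cell (2,4)='.' (+2 fires, +3 burnt)
Step 6: cell (2,4)='.' (+0 fires, +2 burnt)
  fire out at step 6

2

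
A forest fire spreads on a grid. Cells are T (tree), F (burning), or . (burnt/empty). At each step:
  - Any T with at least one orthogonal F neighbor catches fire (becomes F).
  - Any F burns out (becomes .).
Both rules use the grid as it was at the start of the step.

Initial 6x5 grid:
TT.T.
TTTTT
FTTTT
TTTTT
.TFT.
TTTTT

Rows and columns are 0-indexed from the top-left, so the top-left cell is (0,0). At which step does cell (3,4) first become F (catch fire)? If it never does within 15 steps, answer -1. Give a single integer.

Step 1: cell (3,4)='T' (+7 fires, +2 burnt)
Step 2: cell (3,4)='T' (+7 fires, +7 burnt)
Step 3: cell (3,4)='F' (+6 fires, +7 burnt)
  -> target ignites at step 3
Step 4: cell (3,4)='.' (+2 fires, +6 burnt)
Step 5: cell (3,4)='.' (+2 fires, +2 burnt)
Step 6: cell (3,4)='.' (+0 fires, +2 burnt)
  fire out at step 6

3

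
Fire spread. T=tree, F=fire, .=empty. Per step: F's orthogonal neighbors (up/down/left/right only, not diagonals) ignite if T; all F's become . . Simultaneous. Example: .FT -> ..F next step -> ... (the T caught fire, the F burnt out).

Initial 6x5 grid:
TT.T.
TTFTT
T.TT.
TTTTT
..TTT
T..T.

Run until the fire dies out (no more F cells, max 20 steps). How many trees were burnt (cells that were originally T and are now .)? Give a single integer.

Step 1: +3 fires, +1 burnt (F count now 3)
Step 2: +6 fires, +3 burnt (F count now 6)
Step 3: +5 fires, +6 burnt (F count now 5)
Step 4: +3 fires, +5 burnt (F count now 3)
Step 5: +2 fires, +3 burnt (F count now 2)
Step 6: +0 fires, +2 burnt (F count now 0)
Fire out after step 6
Initially T: 20, now '.': 29
Total burnt (originally-T cells now '.'): 19

Answer: 19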